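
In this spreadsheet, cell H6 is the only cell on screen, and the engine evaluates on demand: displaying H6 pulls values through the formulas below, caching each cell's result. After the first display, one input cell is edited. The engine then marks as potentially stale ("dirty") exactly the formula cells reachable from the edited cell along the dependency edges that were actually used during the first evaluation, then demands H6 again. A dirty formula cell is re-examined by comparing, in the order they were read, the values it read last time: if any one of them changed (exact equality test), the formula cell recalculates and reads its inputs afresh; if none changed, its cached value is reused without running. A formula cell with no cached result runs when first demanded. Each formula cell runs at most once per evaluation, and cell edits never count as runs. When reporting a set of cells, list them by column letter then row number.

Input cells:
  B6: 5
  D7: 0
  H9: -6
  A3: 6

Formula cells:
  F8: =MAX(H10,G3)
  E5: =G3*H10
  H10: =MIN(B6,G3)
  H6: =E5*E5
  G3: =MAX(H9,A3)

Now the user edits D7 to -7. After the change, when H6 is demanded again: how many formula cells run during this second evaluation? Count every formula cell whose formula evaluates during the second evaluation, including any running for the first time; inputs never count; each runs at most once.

Run set: none (0 run).
The important point: nothing the output needs ever reads D7, so the edit is invisible to it.

Initial pass — values computed on the first demand:
  G3 = MAX(-6, 6) = 6
  H10 = MIN(5, 6) = 5
  E5 = 6 * 5 = 30
  H6 = 30 * 30 = 900

Second demand — change propagation:
  no demanded computation ever read D7, so the edit dirties nothing and nothing runs.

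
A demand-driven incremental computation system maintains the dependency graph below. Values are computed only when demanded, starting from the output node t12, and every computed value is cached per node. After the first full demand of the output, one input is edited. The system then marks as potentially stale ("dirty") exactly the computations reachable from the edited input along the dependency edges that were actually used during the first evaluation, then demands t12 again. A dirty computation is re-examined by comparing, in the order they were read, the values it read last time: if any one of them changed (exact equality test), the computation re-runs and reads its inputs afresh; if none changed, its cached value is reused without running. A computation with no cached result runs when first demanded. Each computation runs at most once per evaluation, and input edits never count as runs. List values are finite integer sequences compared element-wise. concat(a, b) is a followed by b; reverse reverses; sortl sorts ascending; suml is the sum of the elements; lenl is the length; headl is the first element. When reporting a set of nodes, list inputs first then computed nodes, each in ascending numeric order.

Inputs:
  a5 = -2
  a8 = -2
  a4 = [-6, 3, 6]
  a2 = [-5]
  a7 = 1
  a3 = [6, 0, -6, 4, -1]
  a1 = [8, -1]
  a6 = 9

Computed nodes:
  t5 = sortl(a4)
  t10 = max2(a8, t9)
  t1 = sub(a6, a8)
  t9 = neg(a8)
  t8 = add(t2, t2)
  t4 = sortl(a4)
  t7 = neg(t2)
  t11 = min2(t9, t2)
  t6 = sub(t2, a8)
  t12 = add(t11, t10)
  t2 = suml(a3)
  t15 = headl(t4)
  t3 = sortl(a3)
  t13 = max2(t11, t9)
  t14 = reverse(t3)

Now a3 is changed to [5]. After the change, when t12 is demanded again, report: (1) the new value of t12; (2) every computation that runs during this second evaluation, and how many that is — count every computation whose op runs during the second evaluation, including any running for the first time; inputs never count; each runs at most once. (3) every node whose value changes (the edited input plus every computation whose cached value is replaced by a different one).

First evaluation (everything demanded from the output):
  t2 = suml([6, 0, -6, 4, -1]) = 3
  t9 = neg(-2) = 2
  t10 = max2(-2, 2) = 2
  t11 = min2(2, 3) = 2
  t12 = add(2, 2) = 4

Propagation after the edit:
  t2: runs — a3 [6, 0, -6, 4, -1]->[5]; result 5.
  t11: runs — t2 3->5; result 2 (same value as before).
  t12: checked — values it read are unchanged (t11 unchanged, t10 unchanged); reused cached 4 without running.

Key observation: the change is absorbed at t11 — it re-runs but produces the same value, and the output's value is unchanged.

New value of t12: 4.
Computations that run: t2, t11 — 2 in total.
Values that change: a3, t2.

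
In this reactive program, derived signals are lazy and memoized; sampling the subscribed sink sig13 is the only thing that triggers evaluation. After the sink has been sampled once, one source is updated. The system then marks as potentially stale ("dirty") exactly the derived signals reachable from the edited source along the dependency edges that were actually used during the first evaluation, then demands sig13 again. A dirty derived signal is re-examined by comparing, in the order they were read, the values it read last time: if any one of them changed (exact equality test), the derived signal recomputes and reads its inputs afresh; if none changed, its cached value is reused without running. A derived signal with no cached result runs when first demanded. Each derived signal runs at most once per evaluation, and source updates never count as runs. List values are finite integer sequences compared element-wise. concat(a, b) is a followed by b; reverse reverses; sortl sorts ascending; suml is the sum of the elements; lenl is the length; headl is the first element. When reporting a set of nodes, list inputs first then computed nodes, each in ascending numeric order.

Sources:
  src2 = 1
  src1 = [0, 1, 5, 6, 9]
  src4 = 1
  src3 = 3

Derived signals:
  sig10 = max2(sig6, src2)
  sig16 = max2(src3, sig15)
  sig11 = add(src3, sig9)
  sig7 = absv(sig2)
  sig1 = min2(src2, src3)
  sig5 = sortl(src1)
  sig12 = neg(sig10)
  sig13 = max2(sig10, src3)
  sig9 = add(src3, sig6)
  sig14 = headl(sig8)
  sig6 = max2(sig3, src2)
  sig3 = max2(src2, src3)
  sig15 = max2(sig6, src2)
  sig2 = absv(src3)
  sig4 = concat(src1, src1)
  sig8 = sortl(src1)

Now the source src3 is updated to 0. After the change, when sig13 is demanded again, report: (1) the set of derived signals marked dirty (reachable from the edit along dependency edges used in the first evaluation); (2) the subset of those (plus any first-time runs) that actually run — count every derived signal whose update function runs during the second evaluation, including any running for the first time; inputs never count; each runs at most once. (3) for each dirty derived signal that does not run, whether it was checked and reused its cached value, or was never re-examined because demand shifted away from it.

First demand of the output computes:
  sig3 = max2(1, 3) = 3
  sig6 = max2(3, 1) = 3
  sig10 = max2(3, 1) = 3
  sig13 = max2(3, 3) = 3

After the edit, cleaning proceeds:
  sig3: a read changed (src3 3->0) — executes, giving 1.
  sig6: a read changed (sig3 3->1) — executes, giving 1.
  sig10: a read changed (sig6 3->1) — executes, giving 1.
  sig13: a read changed (sig10 3->1; src3 3->0) — executes, giving 1.

The edit dirties: sig3, sig6, sig10, sig13.
4 derived signals run: sig3, sig6, sig10, sig13.
No dirty derived signal escaped a run.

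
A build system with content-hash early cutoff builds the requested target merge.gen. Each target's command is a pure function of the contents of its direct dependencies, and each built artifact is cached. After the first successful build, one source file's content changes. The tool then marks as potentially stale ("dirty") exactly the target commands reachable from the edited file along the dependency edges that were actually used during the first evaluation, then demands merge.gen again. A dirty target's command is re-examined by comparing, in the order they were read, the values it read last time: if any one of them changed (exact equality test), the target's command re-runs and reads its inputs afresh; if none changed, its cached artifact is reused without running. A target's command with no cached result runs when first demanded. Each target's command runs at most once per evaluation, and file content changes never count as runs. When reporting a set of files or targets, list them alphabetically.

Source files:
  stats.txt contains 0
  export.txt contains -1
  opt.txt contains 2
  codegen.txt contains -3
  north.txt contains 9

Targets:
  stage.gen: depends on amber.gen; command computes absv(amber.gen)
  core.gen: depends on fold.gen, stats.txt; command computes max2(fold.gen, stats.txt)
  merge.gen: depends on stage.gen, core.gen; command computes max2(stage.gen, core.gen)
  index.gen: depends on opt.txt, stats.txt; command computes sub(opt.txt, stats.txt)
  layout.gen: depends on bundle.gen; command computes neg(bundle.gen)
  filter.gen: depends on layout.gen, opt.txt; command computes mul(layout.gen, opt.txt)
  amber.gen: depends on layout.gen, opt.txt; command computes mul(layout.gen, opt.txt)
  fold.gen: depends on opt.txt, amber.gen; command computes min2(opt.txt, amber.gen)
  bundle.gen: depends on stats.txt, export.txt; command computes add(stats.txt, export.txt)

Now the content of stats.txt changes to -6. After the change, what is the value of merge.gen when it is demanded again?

New value of merge.gen: 14.

First evaluation (everything demanded from the output):
  bundle.gen = add(0, -1) = -1
  layout.gen = neg(-1) = 1
  amber.gen = mul(1, 2) = 2
  fold.gen = min2(2, 2) = 2
  core.gen = max2(2, 0) = 2
  stage.gen = absv(2) = 2
  merge.gen = max2(2, 2) = 2

Propagation after the edit:
  bundle.gen: runs — stats.txt 0->-6; result -7.
  layout.gen: runs — bundle.gen -1->-7; result 7.
  amber.gen: runs — layout.gen 1->7; result 14.
  fold.gen: runs — amber.gen 2->14; result 2 (same value as before).
  core.gen: runs — stats.txt 0->-6; result 2 (same value as before).
  stage.gen: runs — amber.gen 2->14; result 14.
  merge.gen: runs — stage.gen 2->14; result 14.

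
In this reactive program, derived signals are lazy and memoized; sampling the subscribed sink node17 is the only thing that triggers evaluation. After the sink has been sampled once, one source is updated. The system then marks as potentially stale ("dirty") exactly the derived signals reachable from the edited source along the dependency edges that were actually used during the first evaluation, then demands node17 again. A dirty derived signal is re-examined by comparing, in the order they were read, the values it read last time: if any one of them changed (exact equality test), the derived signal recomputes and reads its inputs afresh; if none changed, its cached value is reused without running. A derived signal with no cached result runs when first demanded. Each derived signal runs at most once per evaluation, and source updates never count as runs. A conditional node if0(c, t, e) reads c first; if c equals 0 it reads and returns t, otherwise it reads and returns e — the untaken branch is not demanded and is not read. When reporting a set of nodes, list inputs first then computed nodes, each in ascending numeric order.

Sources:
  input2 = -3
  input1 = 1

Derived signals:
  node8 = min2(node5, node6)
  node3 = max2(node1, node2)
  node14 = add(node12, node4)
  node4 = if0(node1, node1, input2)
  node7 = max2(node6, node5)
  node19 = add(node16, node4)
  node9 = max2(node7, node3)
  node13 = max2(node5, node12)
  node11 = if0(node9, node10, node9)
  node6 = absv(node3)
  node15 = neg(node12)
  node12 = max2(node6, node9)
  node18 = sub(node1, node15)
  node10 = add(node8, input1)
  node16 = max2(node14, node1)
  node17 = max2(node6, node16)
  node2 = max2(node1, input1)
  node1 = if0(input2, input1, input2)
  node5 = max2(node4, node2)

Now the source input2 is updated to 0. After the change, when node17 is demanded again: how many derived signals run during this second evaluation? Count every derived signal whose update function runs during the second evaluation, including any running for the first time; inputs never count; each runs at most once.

First demand of the output computes:
  node1 = if0(input2=-3 -> else branch input2) = -3
  node2 = max2(-3, 1) = 1
  node3 = max2(-3, 1) = 1
  node4 = if0(node1=-3 -> else branch input2) = -3
  node5 = max2(-3, 1) = 1
  node6 = absv(1) = 1
  node7 = max2(1, 1) = 1
  node9 = max2(1, 1) = 1
  node12 = max2(1, 1) = 1
  node14 = add(1, -3) = -2
  node16 = max2(-2, -3) = -2
  node17 = max2(1, -2) = 1

After the edit, cleaning proceeds:
  node1: a read changed (input2 -3->0; input2 -3->0) — executes, giving 1.
  node2: a read changed (node1 -3->1) — executes, giving 1 — identical to its old value.
  node3: a read changed (node1 -3->1) — executes, giving 1 — identical to its old value.
  node4: a read changed (node1 -3->1; input2 -3->0) — executes, giving 0.
  node5: a read changed (node4 -3->0) — executes, giving 1 — identical to its old value.
  node6: dirty, but its reads are unchanged (node3 unchanged); cached 1 stands.
  node7: dirty, but its reads are unchanged (node6 unchanged, node5 unchanged); cached 1 stands.
  node9: dirty, but its reads are unchanged (node7 unchanged, node3 unchanged); cached 1 stands.
  node12: dirty, but its reads are unchanged (node6 unchanged, node9 unchanged); cached 1 stands.
  node14: a read changed (node4 -3->0) — executes, giving 1.
  node16: a read changed (node14 -2->1; node1 -3->1) — executes, giving 1.
  node17: a read changed (node16 -2->1) — executes, giving 1 — identical to its old value.

Note where the cutoff bites: node6 is checked, finds nothing changed, and keeps its cache.

8 derived signals run: node1, node2, node3, node4, node5, node14, node16, node17.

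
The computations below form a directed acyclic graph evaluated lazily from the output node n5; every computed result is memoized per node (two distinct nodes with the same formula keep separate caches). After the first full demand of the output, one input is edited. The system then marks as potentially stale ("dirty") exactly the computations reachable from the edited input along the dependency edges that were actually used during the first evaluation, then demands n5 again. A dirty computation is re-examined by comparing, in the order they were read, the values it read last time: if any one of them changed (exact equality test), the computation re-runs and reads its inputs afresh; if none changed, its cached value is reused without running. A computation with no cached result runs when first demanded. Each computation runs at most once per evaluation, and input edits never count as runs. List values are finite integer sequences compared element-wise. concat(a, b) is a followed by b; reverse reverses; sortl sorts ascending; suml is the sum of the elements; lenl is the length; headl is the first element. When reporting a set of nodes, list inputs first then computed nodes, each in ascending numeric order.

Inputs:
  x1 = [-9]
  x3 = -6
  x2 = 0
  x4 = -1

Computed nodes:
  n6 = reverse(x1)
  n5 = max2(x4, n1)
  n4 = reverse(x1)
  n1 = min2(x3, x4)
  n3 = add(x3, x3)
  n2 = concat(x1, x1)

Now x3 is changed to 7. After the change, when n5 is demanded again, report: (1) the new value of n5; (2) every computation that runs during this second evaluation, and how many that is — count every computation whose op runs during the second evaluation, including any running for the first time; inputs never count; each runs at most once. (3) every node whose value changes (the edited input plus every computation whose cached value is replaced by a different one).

First demand of the output computes:
  n1 = min2(-6, -1) = -6
  n5 = max2(-1, -6) = -1

After the edit, cleaning proceeds:
  n1: a read changed (x3 -6->7) — executes, giving -1.
  n5: a read changed (n1 -6->-1) — executes, giving -1 — identical to its old value.

Demanding n5 again yields -1.
2 computations run: n1, n5.
The nodes whose values change: x3, n1.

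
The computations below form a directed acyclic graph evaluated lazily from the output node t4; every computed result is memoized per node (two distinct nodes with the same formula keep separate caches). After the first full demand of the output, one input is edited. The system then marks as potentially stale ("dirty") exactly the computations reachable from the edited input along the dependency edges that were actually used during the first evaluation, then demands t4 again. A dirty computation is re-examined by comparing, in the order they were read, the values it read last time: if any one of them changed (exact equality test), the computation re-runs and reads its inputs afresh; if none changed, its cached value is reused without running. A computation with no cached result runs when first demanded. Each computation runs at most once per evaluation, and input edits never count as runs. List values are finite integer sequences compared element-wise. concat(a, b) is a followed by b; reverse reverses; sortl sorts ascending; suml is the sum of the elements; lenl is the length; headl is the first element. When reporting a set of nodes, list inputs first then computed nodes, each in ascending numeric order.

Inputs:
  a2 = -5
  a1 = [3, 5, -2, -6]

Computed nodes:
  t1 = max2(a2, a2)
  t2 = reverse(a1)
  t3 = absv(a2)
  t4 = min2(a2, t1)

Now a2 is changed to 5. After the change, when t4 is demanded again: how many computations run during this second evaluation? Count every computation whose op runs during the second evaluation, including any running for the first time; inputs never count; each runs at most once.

2 computations run: t1, t4.

First demand of the output computes:
  t1 = max2(-5, -5) = -5
  t4 = min2(-5, -5) = -5

After the edit, cleaning proceeds:
  t1: a read changed (a2 -5->5; a2 -5->5) — executes, giving 5.
  t4: a read changed (a2 -5->5; t1 -5->5) — executes, giving 5.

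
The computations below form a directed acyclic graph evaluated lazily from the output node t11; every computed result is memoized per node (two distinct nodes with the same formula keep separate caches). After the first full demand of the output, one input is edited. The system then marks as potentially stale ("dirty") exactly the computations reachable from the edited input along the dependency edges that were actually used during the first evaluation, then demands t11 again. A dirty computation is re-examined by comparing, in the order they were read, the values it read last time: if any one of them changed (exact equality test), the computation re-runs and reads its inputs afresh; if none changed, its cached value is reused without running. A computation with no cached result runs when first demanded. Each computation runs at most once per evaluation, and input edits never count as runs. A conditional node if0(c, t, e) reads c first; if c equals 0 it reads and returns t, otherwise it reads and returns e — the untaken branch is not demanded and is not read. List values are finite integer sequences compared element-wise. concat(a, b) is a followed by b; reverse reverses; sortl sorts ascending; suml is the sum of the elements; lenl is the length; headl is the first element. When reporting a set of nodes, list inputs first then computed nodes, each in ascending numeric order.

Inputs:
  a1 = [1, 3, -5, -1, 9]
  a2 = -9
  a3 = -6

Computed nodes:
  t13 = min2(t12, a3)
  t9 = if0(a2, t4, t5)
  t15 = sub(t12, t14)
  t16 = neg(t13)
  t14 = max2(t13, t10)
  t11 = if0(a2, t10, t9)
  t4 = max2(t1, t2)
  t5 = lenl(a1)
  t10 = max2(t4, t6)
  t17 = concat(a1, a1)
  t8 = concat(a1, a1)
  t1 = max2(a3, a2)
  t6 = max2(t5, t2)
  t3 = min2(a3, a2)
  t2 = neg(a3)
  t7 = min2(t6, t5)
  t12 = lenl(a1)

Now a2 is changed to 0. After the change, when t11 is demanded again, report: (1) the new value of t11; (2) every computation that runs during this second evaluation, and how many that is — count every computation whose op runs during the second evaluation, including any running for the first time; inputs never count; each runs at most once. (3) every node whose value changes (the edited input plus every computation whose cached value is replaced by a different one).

First demand of the output computes:
  t5 = lenl([1, 3, -5, -1, 9]) = 5
  t9 = if0(a2=-9 -> else branch t5) = 5
  t11 = if0(a2=-9 -> else branch t9) = 5

After the edit, cleaning proceeds:
  t1: had never run; runs now, result 0.
  t2: had never run; runs now, result 6.
  t4: had never run; runs now, result 6.
  t6: had never run; runs now, result 6.
  t9: stays stale; no demand reaches it after the flip.
  t10: had never run; runs now, result 6.
  t11: a read changed (a2 -9->0) — executes, giving 6.

Note the branch switch — demand abandons t9, which is never re-examined.

Demanding t11 again yields 6.
6 computations run: t1, t2, t4, t6, t10, t11.
The nodes whose values change: a2, t11.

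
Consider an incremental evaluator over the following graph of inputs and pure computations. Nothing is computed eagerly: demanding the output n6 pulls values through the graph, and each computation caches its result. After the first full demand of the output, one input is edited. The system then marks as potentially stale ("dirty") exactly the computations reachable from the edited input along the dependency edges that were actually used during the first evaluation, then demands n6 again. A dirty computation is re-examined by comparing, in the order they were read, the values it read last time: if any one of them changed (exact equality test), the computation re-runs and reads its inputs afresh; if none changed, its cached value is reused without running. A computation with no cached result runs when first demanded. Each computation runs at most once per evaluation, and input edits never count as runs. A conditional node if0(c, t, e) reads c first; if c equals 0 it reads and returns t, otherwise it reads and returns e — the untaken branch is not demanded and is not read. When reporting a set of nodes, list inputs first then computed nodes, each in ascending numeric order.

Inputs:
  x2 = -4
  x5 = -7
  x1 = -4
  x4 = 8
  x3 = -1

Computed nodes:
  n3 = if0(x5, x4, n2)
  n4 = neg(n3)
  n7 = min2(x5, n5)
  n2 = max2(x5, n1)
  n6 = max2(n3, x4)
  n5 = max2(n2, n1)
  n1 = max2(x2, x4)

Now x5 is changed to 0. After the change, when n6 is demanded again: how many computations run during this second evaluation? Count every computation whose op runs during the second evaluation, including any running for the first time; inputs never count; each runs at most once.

Initial pass — values computed on the first demand:
  n1 = max2(-4, 8) = 8
  n2 = max2(-7, 8) = 8
  n3 = if0(x5=-7 -> else branch n2) = 8
  n6 = max2(8, 8) = 8

Second demand — change propagation:
  n2: dirty yet unreached — the second evaluation never asks for it.
  n3: re-runs because x5 -7->0; new result 8 (unchanged).
  n6: re-examined; everything it read last time is the same (n3 unchanged, x4 unchanged) — cache 8 kept, no run.

The important point: the flipped condition redirects demand; n2 is left stale, never re-checked.

Run set: n3 (1 run).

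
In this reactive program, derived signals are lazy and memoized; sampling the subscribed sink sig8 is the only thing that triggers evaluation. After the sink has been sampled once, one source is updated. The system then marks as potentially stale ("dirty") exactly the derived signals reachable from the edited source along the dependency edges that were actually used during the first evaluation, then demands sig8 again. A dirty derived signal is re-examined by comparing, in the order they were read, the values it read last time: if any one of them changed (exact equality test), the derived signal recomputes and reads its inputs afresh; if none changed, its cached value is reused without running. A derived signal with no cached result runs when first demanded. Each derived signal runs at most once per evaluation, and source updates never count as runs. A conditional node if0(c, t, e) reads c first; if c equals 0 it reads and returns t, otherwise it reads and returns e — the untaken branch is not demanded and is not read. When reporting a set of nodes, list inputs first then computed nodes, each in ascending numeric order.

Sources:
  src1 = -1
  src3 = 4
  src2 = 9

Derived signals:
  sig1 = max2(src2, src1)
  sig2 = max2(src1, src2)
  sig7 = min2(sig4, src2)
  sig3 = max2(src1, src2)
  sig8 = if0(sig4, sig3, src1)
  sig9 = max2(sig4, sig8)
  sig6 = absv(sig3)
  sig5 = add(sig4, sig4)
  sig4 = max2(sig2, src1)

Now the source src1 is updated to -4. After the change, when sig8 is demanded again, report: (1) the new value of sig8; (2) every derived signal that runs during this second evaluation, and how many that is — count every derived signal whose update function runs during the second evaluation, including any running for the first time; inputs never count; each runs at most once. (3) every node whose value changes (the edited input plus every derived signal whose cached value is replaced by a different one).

Demanding sig8 again yields -4.
3 derived signals run: sig2, sig4, sig8.
The nodes whose values change: src1, sig8.

First demand of the output computes:
  sig2 = max2(-1, 9) = 9
  sig4 = max2(9, -1) = 9
  sig8 = if0(sig4=9 -> else branch src1) = -1

After the edit, cleaning proceeds:
  sig2: a read changed (src1 -1->-4) — executes, giving 9 — identical to its old value.
  sig4: a read changed (src1 -1->-4) — executes, giving 9 — identical to its old value.
  sig8: a read changed (src1 -1->-4) — executes, giving -4.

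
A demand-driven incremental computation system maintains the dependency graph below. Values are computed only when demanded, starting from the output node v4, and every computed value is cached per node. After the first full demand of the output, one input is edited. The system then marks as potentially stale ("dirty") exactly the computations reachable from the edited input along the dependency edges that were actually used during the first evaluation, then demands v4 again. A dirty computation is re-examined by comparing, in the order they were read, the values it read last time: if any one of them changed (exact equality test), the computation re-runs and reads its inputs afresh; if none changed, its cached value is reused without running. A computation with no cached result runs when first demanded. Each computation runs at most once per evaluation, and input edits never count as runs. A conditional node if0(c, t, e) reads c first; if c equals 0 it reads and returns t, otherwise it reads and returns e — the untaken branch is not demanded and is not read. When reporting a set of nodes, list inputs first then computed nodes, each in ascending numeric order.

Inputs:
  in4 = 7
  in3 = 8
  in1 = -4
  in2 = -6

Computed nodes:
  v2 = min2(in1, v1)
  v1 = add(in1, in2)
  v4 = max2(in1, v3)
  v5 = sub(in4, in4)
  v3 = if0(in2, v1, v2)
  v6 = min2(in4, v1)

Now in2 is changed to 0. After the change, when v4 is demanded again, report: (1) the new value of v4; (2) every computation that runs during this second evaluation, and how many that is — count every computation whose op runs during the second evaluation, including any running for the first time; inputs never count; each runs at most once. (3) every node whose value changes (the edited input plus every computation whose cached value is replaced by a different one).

First evaluation (everything demanded from the output):
  v1 = add(-4, -6) = -10
  v2 = min2(-4, -10) = -10
  v3 = if0(in2=-6 -> else branch v2) = -10
  v4 = max2(-4, -10) = -4

Propagation after the edit:
  v1: runs — in2 -6->0; result -4.
  v2: marked dirty but never re-examined — demand shifted away from it.
  v3: runs — in2 -6->0; result -4.
  v4: runs — v3 -10->-4; result -4 (same value as before).

Key observation: a condition flipped, so demand moved to the other branch — v2 is never re-examined.

New value of v4: -4.
Computations that run: v1, v3, v4 — 3 in total.
Values that change: in2, v1, v3.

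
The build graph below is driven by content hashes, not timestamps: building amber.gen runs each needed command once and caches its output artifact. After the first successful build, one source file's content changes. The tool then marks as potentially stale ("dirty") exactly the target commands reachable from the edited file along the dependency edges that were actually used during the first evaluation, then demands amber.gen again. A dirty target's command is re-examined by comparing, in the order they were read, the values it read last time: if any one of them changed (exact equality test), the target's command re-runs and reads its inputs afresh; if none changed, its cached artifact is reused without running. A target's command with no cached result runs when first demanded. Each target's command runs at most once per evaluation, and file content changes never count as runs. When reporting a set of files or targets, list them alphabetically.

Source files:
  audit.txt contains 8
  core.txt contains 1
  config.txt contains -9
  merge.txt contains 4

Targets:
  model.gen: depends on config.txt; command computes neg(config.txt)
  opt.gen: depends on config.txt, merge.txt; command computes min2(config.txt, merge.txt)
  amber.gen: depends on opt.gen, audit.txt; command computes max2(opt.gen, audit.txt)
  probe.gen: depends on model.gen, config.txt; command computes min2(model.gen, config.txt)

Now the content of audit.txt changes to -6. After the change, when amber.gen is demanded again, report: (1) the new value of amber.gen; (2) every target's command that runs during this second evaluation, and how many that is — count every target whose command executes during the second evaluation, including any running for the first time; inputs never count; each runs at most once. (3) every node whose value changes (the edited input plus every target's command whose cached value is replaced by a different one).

amber.gen now evaluates to -6.
Run set: amber.gen (1 run).
Changed values: amber.gen, audit.txt.

Initial pass — values computed on the first demand:
  opt.gen = min2(-9, 4) = -9
  amber.gen = max2(-9, 8) = 8

Second demand — change propagation:
  amber.gen: re-runs because audit.txt 8->-6; new result -6.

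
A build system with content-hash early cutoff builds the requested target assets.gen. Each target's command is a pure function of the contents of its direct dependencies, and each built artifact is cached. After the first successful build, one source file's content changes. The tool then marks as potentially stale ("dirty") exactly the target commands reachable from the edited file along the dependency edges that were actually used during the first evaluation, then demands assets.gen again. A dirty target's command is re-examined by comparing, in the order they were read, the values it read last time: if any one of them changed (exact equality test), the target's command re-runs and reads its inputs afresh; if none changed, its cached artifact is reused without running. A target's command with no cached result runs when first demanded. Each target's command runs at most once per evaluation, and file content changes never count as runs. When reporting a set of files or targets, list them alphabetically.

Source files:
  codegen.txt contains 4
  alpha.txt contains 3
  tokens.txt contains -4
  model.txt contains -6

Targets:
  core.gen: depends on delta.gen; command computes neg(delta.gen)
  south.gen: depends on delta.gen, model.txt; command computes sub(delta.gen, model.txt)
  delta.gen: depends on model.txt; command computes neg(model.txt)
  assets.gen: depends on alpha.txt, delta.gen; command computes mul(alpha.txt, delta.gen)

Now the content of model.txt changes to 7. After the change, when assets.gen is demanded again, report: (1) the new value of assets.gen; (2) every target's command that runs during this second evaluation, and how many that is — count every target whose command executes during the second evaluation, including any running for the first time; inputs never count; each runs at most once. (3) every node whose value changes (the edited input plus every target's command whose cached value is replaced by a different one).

First evaluation (everything demanded from the output):
  delta.gen = neg(-6) = 6
  assets.gen = mul(3, 6) = 18

Propagation after the edit:
  delta.gen: runs — model.txt -6->7; result -7.
  assets.gen: runs — delta.gen 6->-7; result -21.

New value of assets.gen: -21.
Target commands that run: assets.gen, delta.gen — 2 in total.
Values that change: assets.gen, delta.gen, model.txt.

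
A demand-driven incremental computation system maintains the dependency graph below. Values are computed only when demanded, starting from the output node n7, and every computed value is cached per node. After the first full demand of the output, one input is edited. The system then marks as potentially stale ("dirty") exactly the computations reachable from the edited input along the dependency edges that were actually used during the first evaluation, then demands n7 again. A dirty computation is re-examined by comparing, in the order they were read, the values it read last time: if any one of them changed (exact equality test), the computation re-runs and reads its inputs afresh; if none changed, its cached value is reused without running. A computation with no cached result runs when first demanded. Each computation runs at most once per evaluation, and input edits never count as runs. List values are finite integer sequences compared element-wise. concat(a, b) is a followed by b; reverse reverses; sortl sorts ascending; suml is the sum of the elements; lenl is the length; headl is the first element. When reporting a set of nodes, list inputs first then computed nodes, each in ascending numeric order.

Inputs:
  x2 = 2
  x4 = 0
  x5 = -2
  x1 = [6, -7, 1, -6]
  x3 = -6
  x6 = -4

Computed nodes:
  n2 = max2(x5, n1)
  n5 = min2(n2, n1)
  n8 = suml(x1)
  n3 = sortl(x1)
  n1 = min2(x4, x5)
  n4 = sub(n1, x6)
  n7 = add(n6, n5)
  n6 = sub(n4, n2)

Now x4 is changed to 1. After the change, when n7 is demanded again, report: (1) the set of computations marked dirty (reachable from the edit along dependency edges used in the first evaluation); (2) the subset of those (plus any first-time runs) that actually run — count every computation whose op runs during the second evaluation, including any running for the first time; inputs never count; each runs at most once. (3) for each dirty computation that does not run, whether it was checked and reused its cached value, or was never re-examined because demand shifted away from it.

Marked dirty: n1, n2, n4, n5, n6, n7.
Computations that run: n1 — 1 in total.
Checked but reused from cache: n2, n4, n5, n6, n7.
Key observation: the change is absorbed at n1 — it re-runs but produces the same value, and the output's value is unchanged.

First evaluation (everything demanded from the output):
  n1 = min2(0, -2) = -2
  n2 = max2(-2, -2) = -2
  n4 = sub(-2, -4) = 2
  n5 = min2(-2, -2) = -2
  n6 = sub(2, -2) = 4
  n7 = add(4, -2) = 2

Propagation after the edit:
  n1: runs — x4 0->1; result -2 (same value as before).
  n2: checked — values it read are unchanged (x5 unchanged, n1 unchanged); reused cached -2 without running.
  n4: checked — values it read are unchanged (n1 unchanged, x6 unchanged); reused cached 2 without running.
  n5: checked — values it read are unchanged (n2 unchanged, n1 unchanged); reused cached -2 without running.
  n6: checked — values it read are unchanged (n4 unchanged, n2 unchanged); reused cached 4 without running.
  n7: checked — values it read are unchanged (n6 unchanged, n5 unchanged); reused cached 2 without running.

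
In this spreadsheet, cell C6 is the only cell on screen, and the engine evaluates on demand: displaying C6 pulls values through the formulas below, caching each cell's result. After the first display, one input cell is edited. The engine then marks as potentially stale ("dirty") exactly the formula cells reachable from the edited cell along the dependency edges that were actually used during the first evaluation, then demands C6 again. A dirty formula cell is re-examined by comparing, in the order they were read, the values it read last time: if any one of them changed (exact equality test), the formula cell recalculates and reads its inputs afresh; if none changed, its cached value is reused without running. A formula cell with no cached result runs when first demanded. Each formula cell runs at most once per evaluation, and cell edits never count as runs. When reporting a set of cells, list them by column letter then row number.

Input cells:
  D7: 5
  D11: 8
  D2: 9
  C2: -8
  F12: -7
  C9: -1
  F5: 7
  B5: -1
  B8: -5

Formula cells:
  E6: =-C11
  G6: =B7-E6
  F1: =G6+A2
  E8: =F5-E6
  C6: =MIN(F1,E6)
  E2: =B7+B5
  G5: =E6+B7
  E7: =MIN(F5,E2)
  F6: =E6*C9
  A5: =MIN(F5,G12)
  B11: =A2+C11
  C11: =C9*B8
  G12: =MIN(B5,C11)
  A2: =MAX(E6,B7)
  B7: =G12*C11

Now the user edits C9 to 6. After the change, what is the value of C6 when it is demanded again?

Initial pass — values computed on the first demand:
  C11 = -1 * -5 = 5
  E6 = -(5) = -5
  G12 = MIN(-1, 5) = -1
  B7 = -1 * 5 = -5
  A2 = MAX(-5, -5) = -5
  G6 = -5 - -5 = 0
  F1 = 0 + -5 = -5
  C6 = MIN(-5, -5) = -5

Second demand — change propagation:
  C11: re-runs because C9 -1->6; new result -30.
  E6: re-runs because C11 5->-30; new result 30.
  G12: re-runs because C11 5->-30; new result -30.
  B7: re-runs because G12 -1->-30; C11 5->-30; new result 900.
  A2: re-runs because E6 -5->30; B7 -5->900; new result 900.
  G6: re-runs because B7 -5->900; E6 -5->30; new result 870.
  F1: re-runs because G6 0->870; A2 -5->900; new result 1770.
  C6: re-runs because F1 -5->1770; E6 -5->30; new result 30.

C6 now evaluates to 30.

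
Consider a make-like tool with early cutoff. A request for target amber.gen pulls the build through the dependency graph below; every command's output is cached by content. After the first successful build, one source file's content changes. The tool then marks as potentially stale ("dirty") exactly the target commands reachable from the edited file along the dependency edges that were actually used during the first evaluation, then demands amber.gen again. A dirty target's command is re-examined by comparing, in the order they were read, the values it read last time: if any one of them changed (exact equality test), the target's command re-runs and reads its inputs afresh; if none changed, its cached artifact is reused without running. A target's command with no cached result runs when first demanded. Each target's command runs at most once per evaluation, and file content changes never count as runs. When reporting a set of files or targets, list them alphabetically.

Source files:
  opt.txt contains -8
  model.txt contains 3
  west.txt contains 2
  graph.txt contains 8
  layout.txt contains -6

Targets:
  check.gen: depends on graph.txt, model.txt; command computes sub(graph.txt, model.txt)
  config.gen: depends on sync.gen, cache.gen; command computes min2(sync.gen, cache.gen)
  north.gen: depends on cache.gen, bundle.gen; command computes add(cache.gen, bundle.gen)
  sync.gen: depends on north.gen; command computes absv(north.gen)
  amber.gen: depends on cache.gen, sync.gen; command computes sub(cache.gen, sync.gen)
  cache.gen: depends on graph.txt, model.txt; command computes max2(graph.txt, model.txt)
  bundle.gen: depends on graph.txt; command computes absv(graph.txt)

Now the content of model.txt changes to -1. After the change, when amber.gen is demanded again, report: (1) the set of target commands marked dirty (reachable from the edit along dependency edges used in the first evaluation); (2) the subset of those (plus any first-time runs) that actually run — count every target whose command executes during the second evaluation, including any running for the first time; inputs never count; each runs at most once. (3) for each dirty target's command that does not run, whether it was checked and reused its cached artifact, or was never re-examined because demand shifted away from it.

First demand of the output computes:
  bundle.gen = absv(8) = 8
  cache.gen = max2(8, 3) = 8
  north.gen = add(8, 8) = 16
  sync.gen = absv(16) = 16
  amber.gen = sub(8, 16) = -8

After the edit, cleaning proceeds:
  cache.gen: a read changed (model.txt 3->-1) — executes, giving 8 — identical to its old value.
  north.gen: dirty, but its reads are unchanged (cache.gen unchanged, bundle.gen unchanged); cached 16 stands.
  sync.gen: dirty, but its reads are unchanged (north.gen unchanged); cached 16 stands.
  amber.gen: dirty, but its reads are unchanged (cache.gen unchanged, sync.gen unchanged); cached -8 stands.

Note the absorption at cache.gen: it re-runs yet its value is the same, leaving the output's value untouched.

The edit dirties: amber.gen, cache.gen, north.gen, sync.gen.
1 target commands run: cache.gen.
Cache hits after checking: amber.gen, north.gen, sync.gen.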